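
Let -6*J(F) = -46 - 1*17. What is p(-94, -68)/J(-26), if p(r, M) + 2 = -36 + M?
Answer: -212/21 ≈ -10.095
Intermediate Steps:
p(r, M) = -38 + M (p(r, M) = -2 + (-36 + M) = -38 + M)
J(F) = 21/2 (J(F) = -(-46 - 1*17)/6 = -(-46 - 17)/6 = -1/6*(-63) = 21/2)
p(-94, -68)/J(-26) = (-38 - 68)/(21/2) = -106*2/21 = -212/21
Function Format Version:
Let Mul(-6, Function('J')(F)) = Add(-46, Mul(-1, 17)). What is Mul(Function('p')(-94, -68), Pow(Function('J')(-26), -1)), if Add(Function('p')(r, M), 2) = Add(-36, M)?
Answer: Rational(-212, 21) ≈ -10.095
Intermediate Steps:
Function('p')(r, M) = Add(-38, M) (Function('p')(r, M) = Add(-2, Add(-36, M)) = Add(-38, M))
Function('J')(F) = Rational(21, 2) (Function('J')(F) = Mul(Rational(-1, 6), Add(-46, Mul(-1, 17))) = Mul(Rational(-1, 6), Add(-46, -17)) = Mul(Rational(-1, 6), -63) = Rational(21, 2))
Mul(Function('p')(-94, -68), Pow(Function('J')(-26), -1)) = Mul(Add(-38, -68), Pow(Rational(21, 2), -1)) = Mul(-106, Rational(2, 21)) = Rational(-212, 21)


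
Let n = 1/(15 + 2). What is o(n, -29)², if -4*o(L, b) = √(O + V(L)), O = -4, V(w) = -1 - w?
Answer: -43/136 ≈ -0.31618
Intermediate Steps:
n = 1/17 ≈ 0.058824
o(L, b) = -√(-5 - L)/4 (o(L, b) = -√(-4 + (-1 - L))/4 = -√(-5 - L)/4)
o(n, -29)² = (-√(-5 - 1*1/17)/4)² = (-√(-5 - 1/17)/4)² = (-I*√1462/68)² = -43/136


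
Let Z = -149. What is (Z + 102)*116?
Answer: -5452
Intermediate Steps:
(Z + 102)*116 = (-149 + 102)*116 = -47*116 = -5452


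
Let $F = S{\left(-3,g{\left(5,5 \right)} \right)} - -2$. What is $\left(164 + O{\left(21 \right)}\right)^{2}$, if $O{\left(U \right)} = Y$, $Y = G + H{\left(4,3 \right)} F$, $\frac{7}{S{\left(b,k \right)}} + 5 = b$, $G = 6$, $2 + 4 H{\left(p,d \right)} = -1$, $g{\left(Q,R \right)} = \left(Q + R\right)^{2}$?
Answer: $\frac{29300569}{1024} \approx 28614.0$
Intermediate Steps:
$H{\left(p,d \right)} = - \frac{3}{4}$ ($H{\left(p,d \right)} = - \frac{1}{2} + \frac{1}{4} \left(-1\right) = - \frac{1}{2} - \frac{1}{4} = - \frac{3}{4}$)
$S{\left(b,k \right)} = \frac{7}{-5 + b}$
$F = \frac{9}{8}$ ($F = \frac{7}{-5 - 3} - -2 = \frac{7}{-8} + 2 = 7 \left(- \frac{1}{8}\right) + 2 = - \frac{7}{8} + 2 = \frac{9}{8} \approx 1.125$)
$Y = \frac{165}{32}$ ($Y = 6 - \frac{27}{32} = \frac{165}{32} \approx 5.1563$)
$O{\left(U \right)} = \frac{165}{32}$
$\left(164 + O{\left(21 \right)}\right)^{2} = \left(164 + \frac{165}{32}\right)^{2} = \left(\frac{5413}{32}\right)^{2} = \frac{29300569}{1024}$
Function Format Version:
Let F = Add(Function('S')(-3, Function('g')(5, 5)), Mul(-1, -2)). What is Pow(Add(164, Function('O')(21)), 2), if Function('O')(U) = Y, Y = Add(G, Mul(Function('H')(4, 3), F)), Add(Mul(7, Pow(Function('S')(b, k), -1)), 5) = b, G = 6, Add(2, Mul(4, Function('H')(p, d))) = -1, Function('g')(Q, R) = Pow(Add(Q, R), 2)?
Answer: Rational(29300569, 1024) ≈ 28614.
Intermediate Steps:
Function('H')(p, d) = Rational(-3, 4) (Function('H')(p, d) = Add(Rational(-1, 2), Mul(Rational(1, 4), -1)) = Add(Rational(-1, 2), Rational(-1, 4)) = Rational(-3, 4))
Function('S')(b, k) = Mul(7, Pow(Add(-5, b), -1))
F = Rational(9, 8) (F = Add(Mul(7, Pow(Add(-5, -3), -1)), Mul(-1, -2)) = Add(Mul(7, Pow(-8, -1)), 2) = Add(Mul(7, Rational(-1, 8)), 2) = Add(Rational(-7, 8), 2) = Rational(9, 8) ≈ 1.1250)
Y = Rational(165, 32) (Y = Add(6, Mul(Rational(-3, 4), Rational(9, 8))) = Add(6, Rational(-27, 32)) = Rational(165, 32) ≈ 5.1563)
Function('O')(U) = Rational(165, 32)
Pow(Add(164, Function('O')(21)), 2) = Pow(Add(164, Rational(165, 32)), 2) = Pow(Rational(5413, 32), 2) = Rational(29300569, 1024)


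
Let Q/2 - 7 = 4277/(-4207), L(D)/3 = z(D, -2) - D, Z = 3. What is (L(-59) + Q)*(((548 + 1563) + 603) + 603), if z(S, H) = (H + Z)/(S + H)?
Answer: 22973230202/36661 ≈ 6.2664e+5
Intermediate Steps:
z(S, H) = (3 + H)/(H + S) (z(S, H) = (H + 3)/(S + H) = (3 + H)/(H + S))
L(D) = -3*D + 3/(-2 + D) (L(D) = 3*((3 - 2)/(-2 + D) - D) = 3*(1/(-2 + D) - D) = -3*D + 3/(-2 + D))
Q = 7192/601 (Q = 14 + 2*(4277/(-4207)) = 14 + 2*(4277*(-1/4207)) = 14 + 2*(-611/601) = 14 - 1222/601 = 7192/601 ≈ 11.967)
(L(-59) + Q)*(((548 + 1563) + 603) + 603) = (3*(1 - 1*(-59)*(-2 - 59))/(-2 - 59) + 7192/601)*(((548 + 1563) + 603) + 603) = (3*(1 - 1*(-59)*(-61))/(-61) + 7192/601)*((2111 + 603) + 603) = (3*(-1/61)*(1 - 3599) + 7192/601)*(2714 + 603) = (3*(-1/61)*(-3598) + 7192/601)*3317 = (10794/61 + 7192/601)*3317 = (6925906/36661)*3317 = 22973230202/36661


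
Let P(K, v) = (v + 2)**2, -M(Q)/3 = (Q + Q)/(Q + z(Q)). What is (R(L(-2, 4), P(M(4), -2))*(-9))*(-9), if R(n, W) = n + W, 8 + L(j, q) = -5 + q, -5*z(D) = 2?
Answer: -729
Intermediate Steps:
z(D) = -2/5 (z(D) = -1/5*2 = -2/5)
M(Q) = -6*Q/(-2/5 + Q) (M(Q) = -3*(Q + Q)/(Q - 2/5) = -3*2*Q/(-2/5 + Q) = -6*Q/(-2/5 + Q))
P(K, v) = (2 + v)**2
L(j, q) = -13 + q (L(j, q) = -8 + (-5 + q) = -13 + q)
R(n, W) = W + n
(R(L(-2, 4), P(M(4), -2))*(-9))*(-9) = (((2 - 2)**2 + (-13 + 4))*(-9))*(-9) = ((0**2 - 9)*(-9))*(-9) = ((0 - 9)*(-9))*(-9) = -9*(-9)*(-9) = 81*(-9) = -729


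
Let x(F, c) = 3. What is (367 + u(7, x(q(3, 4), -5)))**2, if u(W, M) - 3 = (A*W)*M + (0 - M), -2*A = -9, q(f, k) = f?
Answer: 851929/4 ≈ 2.1298e+5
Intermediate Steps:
A = 9/2 (A = -1/2*(-9) = 9/2 ≈ 4.5000)
u(W, M) = 3 - M + 9*M*W/2 (u(W, M) = 3 + ((9*W/2)*M + (0 - M)) = 3 + (9*M*W/2 - M) = 3 + (-M + 9*M*W/2) = 3 - M + 9*M*W/2)
(367 + u(7, x(q(3, 4), -5)))**2 = (367 + (3 - 1*3 + (9/2)*3*7))**2 = (367 + (3 - 3 + 189/2))**2 = (367 + 189/2)**2 = (923/2)**2 = 851929/4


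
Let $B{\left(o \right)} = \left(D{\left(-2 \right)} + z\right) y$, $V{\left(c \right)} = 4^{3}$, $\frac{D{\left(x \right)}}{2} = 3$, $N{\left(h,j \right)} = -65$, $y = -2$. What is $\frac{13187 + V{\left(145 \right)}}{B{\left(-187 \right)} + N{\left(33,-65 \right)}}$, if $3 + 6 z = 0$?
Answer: $- \frac{13251}{76} \approx -174.36$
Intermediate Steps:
$z = - \frac{1}{2}$ ($z = - \frac{1}{2} + \frac{1}{6} \cdot 0 = - \frac{1}{2} + 0 = - \frac{1}{2} \approx -0.5$)
$D{\left(x \right)} = 6$ ($D{\left(x \right)} = 2 \cdot 3 = 6$)
$V{\left(c \right)} = 64$
$B{\left(o \right)} = -11$ ($B{\left(o \right)} = \left(6 - \frac{1}{2}\right) \left(-2\right) = \frac{11}{2} \left(-2\right) = -11$)
$\frac{13187 + V{\left(145 \right)}}{B{\left(-187 \right)} + N{\left(33,-65 \right)}} = \frac{13187 + 64}{-11 - 65} = \frac{13251}{-76} = 13251 \left(- \frac{1}{76}\right) = - \frac{13251}{76}$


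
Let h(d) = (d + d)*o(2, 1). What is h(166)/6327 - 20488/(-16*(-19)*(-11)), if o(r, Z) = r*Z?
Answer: 867421/139194 ≈ 6.2317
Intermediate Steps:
o(r, Z) = Z*r
h(d) = 4*d (h(d) = (d + d)*(1*2) = (2*d)*2 = 4*d)
h(166)/6327 - 20488/(-16*(-19)*(-11)) = (4*166)/6327 - 20488/(-16*(-19)*(-11)) = 664*(1/6327) - 20488/(304*(-11)) = 664/6327 - 20488/(-3344) = 664/6327 - 20488*(-1/3344) = 664/6327 + 2561/418 = 867421/139194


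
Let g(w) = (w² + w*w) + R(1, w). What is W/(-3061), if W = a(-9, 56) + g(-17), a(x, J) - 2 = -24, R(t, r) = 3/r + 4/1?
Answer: -9517/52037 ≈ -0.18289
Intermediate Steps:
R(t, r) = 4 + 3/r (R(t, r) = 3/r + 4*1 = 3/r + 4 = 4 + 3/r)
g(w) = 4 + 2*w² + 3/w (g(w) = (w² + w*w) + (4 + 3/w) = (w² + w²) + (4 + 3/w) = 2*w² + (4 + 3/w) = 4 + 2*w² + 3/w)
a(x, J) = -22 (a(x, J) = 2 - 24 = -22)
W = 9517/17 (W = -22 + (4 + 2*(-17)² + 3/(-17)) = -22 + (4 + 2*289 + 3*(-1/17)) = -22 + (4 + 578 - 3/17) = -22 + 9891/17 = 9517/17 ≈ 559.82)
W/(-3061) = (9517/17)/(-3061) = (9517/17)*(-1/3061) = -9517/52037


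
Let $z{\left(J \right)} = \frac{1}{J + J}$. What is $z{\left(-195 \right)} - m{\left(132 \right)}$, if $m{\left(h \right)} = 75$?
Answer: $- \frac{29251}{390} \approx -75.003$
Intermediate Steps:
$z{\left(J \right)} = \frac{1}{2 J}$
$z{\left(-195 \right)} - m{\left(132 \right)} = \frac{1}{2 \left(-195\right)} - 75 = \frac{1}{2} \left(- \frac{1}{195}\right) - 75 = - \frac{1}{390} - 75 = - \frac{29251}{390}$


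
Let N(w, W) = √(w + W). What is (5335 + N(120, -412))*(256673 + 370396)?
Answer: 3345413115 + 1254138*I*√73 ≈ 3.3454e+9 + 1.0715e+7*I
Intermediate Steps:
N(w, W) = √(W + w)
(5335 + N(120, -412))*(256673 + 370396) = (5335 + √(-412 + 120))*(256673 + 370396) = (5335 + √(-292))*627069 = (5335 + 2*I*√73)*627069 = 3345413115 + 1254138*I*√73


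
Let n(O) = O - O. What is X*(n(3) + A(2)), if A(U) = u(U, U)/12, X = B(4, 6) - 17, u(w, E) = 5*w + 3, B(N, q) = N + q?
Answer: -91/12 ≈ -7.5833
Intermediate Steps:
u(w, E) = 3 + 5*w
X = -7 (X = (4 + 6) - 17 = 10 - 17 = -7)
n(O) = 0
A(U) = 1/4 + 5*U/12 (A(U) = (3 + 5*U)/12 = (3 + 5*U)*(1/12) = 1/4 + 5*U/12)
X*(n(3) + A(2)) = -7*(0 + (1/4 + (5/12)*2)) = -7*(0 + (1/4 + 5/6)) = -7*(0 + 13/12) = -7*13/12 = -91/12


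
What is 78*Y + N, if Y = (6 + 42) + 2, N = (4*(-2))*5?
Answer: 3860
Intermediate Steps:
N = -40 (N = -8*5 = -40)
Y = 50 (Y = 48 + 2 = 50)
78*Y + N = 78*50 - 40 = 3900 - 40 = 3860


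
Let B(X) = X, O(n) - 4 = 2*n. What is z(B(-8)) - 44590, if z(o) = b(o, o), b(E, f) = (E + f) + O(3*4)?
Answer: -44578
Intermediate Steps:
O(n) = 4 + 2*n
b(E, f) = 28 + E + f (b(E, f) = (E + f) + (4 + 2*(3*4)) = (E + f) + (4 + 2*12) = (E + f) + (4 + 24) = (E + f) + 28 = 28 + E + f)
z(o) = 28 + 2*o (z(o) = 28 + o + o = 28 + 2*o)
z(B(-8)) - 44590 = (28 + 2*(-8)) - 44590 = (28 - 16) - 44590 = 12 - 44590 = -44578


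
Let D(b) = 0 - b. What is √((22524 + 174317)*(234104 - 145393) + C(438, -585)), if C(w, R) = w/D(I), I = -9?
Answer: √157157657997/3 ≈ 1.3214e+5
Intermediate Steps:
D(b) = -b
C(w, R) = w/9 (C(w, R) = w/((-1*(-9))) = w/9)
√((22524 + 174317)*(234104 - 145393) + C(438, -585)) = √((22524 + 174317)*(234104 - 145393) + (⅑)*438) = √(196841*88711 + 146/3) = √(17461961951 + 146/3) = √(52385885999/3) = √157157657997/3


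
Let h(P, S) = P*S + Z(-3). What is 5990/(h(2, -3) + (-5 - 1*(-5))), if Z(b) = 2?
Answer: -2995/2 ≈ -1497.5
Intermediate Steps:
h(P, S) = 2 + P*S (h(P, S) = P*S + 2 = 2 + P*S)
5990/(h(2, -3) + (-5 - 1*(-5))) = 5990/((2 + 2*(-3)) + (-5 - 1*(-5))) = 5990/((2 - 6) + (-5 + 5)) = 5990/(-4 + 0) = 5990/(-4) = 5990*(-¼) = -2995/2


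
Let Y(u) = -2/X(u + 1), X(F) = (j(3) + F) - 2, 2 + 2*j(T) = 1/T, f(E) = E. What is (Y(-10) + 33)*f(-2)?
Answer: -4710/71 ≈ -66.338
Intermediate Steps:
j(T) = -1 + 1/(2*T)
X(F) = -17/6 + F (X(F) = ((1/2 - 1*3)/3 + F) - 2 = ((1/2 - 3)/3 + F) - 2 = ((1/3)*(-5/2) + F) - 2 = (-5/6 + F) - 2 = -17/6 + F)
Y(u) = -2/(-11/6 + u) (Y(u) = -2/(-17/6 + (u + 1)) = -2/(-17/6 + (1 + u)) = -2/(-11/6 + u))
(Y(-10) + 33)*f(-2) = (-12/(-11 + 6*(-10)) + 33)*(-2) = (-12/(-11 - 60) + 33)*(-2) = (-12/(-71) + 33)*(-2) = (-12*(-1/71) + 33)*(-2) = (12/71 + 33)*(-2) = (2355/71)*(-2) = -4710/71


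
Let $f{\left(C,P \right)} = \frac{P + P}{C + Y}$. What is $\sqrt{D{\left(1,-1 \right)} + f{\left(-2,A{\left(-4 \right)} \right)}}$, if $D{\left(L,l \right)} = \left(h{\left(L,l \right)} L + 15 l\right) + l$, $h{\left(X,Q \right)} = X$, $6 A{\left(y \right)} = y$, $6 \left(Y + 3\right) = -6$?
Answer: $\frac{i \sqrt{133}}{3} \approx 3.8442 i$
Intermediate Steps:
$Y = -4$ ($Y = -3 + \frac{1}{6} \left(-6\right) = -3 - 1 = -4$)
$A{\left(y \right)} = \frac{y}{6}$
$D{\left(L,l \right)} = L^{2} + 16 l$ ($D{\left(L,l \right)} = \left(L L + 15 l\right) + l = \left(L^{2} + 15 l\right) + l = L^{2} + 16 l$)
$f{\left(C,P \right)} = \frac{2 P}{-4 + C}$ ($f{\left(C,P \right)} = \frac{P + P}{C - 4} = \frac{2 P}{-4 + C}$)
$\sqrt{D{\left(1,-1 \right)} + f{\left(-2,A{\left(-4 \right)} \right)}} = \sqrt{\left(1^{2} + 16 \left(-1\right)\right) + \frac{2 \cdot \frac{1}{6} \left(-4\right)}{-4 - 2}} = \sqrt{\left(1 - 16\right) + 2 \left(- \frac{2}{3}\right) \frac{1}{-6}} = \sqrt{-15 + 2 \left(- \frac{2}{3}\right) \left(- \frac{1}{6}\right)} = \sqrt{-15 + \frac{2}{9}} = \sqrt{- \frac{133}{9}} = \frac{i \sqrt{133}}{3}$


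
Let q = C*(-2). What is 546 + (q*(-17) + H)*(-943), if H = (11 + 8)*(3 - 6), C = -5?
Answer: 214607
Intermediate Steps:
H = -57 (H = 19*(-3) = -57)
q = 10 (q = -5*(-2) = 10)
546 + (q*(-17) + H)*(-943) = 546 + (10*(-17) - 57)*(-943) = 546 + (-170 - 57)*(-943) = 546 - 227*(-943) = 546 + 214061 = 214607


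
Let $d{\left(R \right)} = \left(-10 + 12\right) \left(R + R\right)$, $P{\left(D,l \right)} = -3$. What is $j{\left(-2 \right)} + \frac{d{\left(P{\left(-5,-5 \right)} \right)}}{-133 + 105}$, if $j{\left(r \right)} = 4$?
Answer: $\frac{31}{7} \approx 4.4286$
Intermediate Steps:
$d{\left(R \right)} = 4 R$ ($d{\left(R \right)} = 2 \cdot 2 R = 4 R$)
$j{\left(-2 \right)} + \frac{d{\left(P{\left(-5,-5 \right)} \right)}}{-133 + 105} = 4 + \frac{4 \left(-3\right)}{-133 + 105} = 4 - \frac{12}{-28} = 4 - - \frac{3}{7} = 4 + \frac{3}{7} = \frac{31}{7}$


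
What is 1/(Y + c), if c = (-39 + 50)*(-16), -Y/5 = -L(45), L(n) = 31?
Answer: -1/21 ≈ -0.047619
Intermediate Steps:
Y = 155 (Y = -(-5)*31 = -5*(-31) = 155)
c = -176 (c = 11*(-16) = -176)
1/(Y + c) = 1/(155 - 176) = 1/(-21) = -1/21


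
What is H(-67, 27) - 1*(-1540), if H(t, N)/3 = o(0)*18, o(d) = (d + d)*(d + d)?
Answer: 1540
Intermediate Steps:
o(d) = 4*d² (o(d) = (2*d)*(2*d) = 4*d²)
H(t, N) = 0 (H(t, N) = 3*((4*0²)*18) = 3*((4*0)*18) = 3*(0*18) = 3*0 = 0)
H(-67, 27) - 1*(-1540) = 0 - 1*(-1540) = 0 + 1540 = 1540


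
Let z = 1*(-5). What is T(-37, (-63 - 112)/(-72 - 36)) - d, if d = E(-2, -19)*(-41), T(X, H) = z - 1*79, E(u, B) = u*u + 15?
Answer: 695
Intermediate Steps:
z = -5
E(u, B) = 15 + u**2 (E(u, B) = u**2 + 15 = 15 + u**2)
T(X, H) = -84 (T(X, H) = -5 - 1*79 = -5 - 79 = -84)
d = -779 (d = (15 + (-2)**2)*(-41) = (15 + 4)*(-41) = 19*(-41) = -779)
T(-37, (-63 - 112)/(-72 - 36)) - d = -84 - 1*(-779) = -84 + 779 = 695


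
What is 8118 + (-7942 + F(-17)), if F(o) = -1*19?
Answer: 157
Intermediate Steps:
F(o) = -19
8118 + (-7942 + F(-17)) = 8118 + (-7942 - 19) = 8118 - 7961 = 157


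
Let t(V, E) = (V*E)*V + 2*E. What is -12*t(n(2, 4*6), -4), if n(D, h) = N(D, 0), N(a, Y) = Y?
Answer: 96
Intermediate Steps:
n(D, h) = 0
t(V, E) = 2*E + E*V**2 (t(V, E) = (E*V)*V + 2*E = E*V**2 + 2*E = 2*E + E*V**2)
-12*t(n(2, 4*6), -4) = -(-48)*(2 + 0**2) = -(-48)*(2 + 0) = -(-48)*2 = -12*(-8) = 96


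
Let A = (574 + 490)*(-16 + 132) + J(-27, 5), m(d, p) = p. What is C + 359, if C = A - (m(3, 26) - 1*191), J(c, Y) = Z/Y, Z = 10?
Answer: 123950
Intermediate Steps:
J(c, Y) = 10/Y
A = 123426 (A = (574 + 490)*(-16 + 132) + 10/5 = 1064*116 + 10*(⅕) = 123424 + 2 = 123426)
C = 123591 (C = 123426 - (26 - 1*191) = 123426 - (26 - 191) = 123426 - 1*(-165) = 123426 + 165 = 123591)
C + 359 = 123591 + 359 = 123950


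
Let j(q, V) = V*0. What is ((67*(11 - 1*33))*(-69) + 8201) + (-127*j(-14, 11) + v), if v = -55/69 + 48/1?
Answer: 7586840/69 ≈ 1.0995e+5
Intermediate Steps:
j(q, V) = 0
v = 3257/69 (v = -55*1/69 + 48*1 = -55/69 + 48 = 3257/69 ≈ 47.203)
((67*(11 - 1*33))*(-69) + 8201) + (-127*j(-14, 11) + v) = ((67*(11 - 1*33))*(-69) + 8201) + (-127*0 + 3257/69) = ((67*(11 - 33))*(-69) + 8201) + (0 + 3257/69) = ((67*(-22))*(-69) + 8201) + 3257/69 = (-1474*(-69) + 8201) + 3257/69 = (101706 + 8201) + 3257/69 = 109907 + 3257/69 = 7586840/69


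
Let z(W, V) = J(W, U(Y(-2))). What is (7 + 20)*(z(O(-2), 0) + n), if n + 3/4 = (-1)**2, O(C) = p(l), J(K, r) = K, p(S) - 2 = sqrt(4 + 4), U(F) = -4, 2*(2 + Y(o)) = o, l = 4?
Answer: 243/4 + 54*sqrt(2) ≈ 137.12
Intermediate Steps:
Y(o) = -2 + o/2
p(S) = 2 + 2*sqrt(2) (p(S) = 2 + sqrt(4 + 4) = 2 + sqrt(8) = 2 + 2*sqrt(2))
O(C) = 2 + 2*sqrt(2)
n = 1/4 (n = -3/4 + (-1)**2 = -3/4 + 1 = 1/4 ≈ 0.25000)
z(W, V) = W
(7 + 20)*(z(O(-2), 0) + n) = (7 + 20)*((2 + 2*sqrt(2)) + 1/4) = 27*(9/4 + 2*sqrt(2)) = 243/4 + 54*sqrt(2)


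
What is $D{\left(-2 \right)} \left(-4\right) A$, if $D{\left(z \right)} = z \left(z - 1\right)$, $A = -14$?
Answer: $336$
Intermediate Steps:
$D{\left(z \right)} = z \left(-1 + z\right)$
$D{\left(-2 \right)} \left(-4\right) A = - 2 \left(-1 - 2\right) \left(-4\right) \left(-14\right) = \left(-2\right) \left(-3\right) \left(-4\right) \left(-14\right) = 6 \left(-4\right) \left(-14\right) = \left(-24\right) \left(-14\right) = 336$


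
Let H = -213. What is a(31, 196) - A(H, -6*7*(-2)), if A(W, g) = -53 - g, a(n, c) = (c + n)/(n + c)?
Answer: 138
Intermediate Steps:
a(n, c) = 1 (a(n, c) = (c + n)/(c + n) = 1)
a(31, 196) - A(H, -6*7*(-2)) = 1 - (-53 - (-6*7)*(-2)) = 1 - (-53 - (-42)*(-2)) = 1 - (-53 - 1*84) = 1 - (-53 - 84) = 1 - 1*(-137) = 1 + 137 = 138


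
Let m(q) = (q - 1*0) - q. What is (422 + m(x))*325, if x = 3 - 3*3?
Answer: 137150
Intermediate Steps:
x = -6 (x = 3 - 9 = -6)
m(q) = 0 (m(q) = (q + 0) - q = q - q = 0)
(422 + m(x))*325 = (422 + 0)*325 = 422*325 = 137150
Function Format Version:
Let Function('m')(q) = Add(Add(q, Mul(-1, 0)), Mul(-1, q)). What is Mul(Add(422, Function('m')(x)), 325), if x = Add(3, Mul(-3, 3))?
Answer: 137150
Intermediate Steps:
x = -6 (x = Add(3, -9) = -6)
Function('m')(q) = 0 (Function('m')(q) = Add(Add(q, 0), Mul(-1, q)) = Add(q, Mul(-1, q)) = 0)
Mul(Add(422, Function('m')(x)), 325) = Mul(Add(422, 0), 325) = Mul(422, 325) = 137150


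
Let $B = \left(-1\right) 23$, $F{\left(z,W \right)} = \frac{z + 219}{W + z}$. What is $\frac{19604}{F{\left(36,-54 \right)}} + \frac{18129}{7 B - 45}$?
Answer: $- \frac{25771509}{17510} \approx -1471.8$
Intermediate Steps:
$F{\left(z,W \right)} = \frac{219 + z}{W + z}$
$B = -23$
$\frac{19604}{F{\left(36,-54 \right)}} + \frac{18129}{7 B - 45} = \frac{19604}{\frac{1}{-54 + 36} \left(219 + 36\right)} + \frac{18129}{7 \left(-23\right) - 45} = \frac{19604}{\frac{1}{-18} \cdot 255} + \frac{18129}{-161 - 45} = \frac{19604}{\left(- \frac{1}{18}\right) 255} + \frac{18129}{-206} = \frac{19604}{- \frac{85}{6}} + 18129 \left(- \frac{1}{206}\right) = 19604 \left(- \frac{6}{85}\right) - \frac{18129}{206} = - \frac{117624}{85} - \frac{18129}{206} = - \frac{25771509}{17510}$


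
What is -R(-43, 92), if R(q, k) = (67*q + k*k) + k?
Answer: -5675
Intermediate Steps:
R(q, k) = k + k² + 67*q (R(q, k) = (67*q + k²) + k = (k² + 67*q) + k = k + k² + 67*q)
-R(-43, 92) = -(92 + 92² + 67*(-43)) = -(92 + 8464 - 2881) = -1*5675 = -5675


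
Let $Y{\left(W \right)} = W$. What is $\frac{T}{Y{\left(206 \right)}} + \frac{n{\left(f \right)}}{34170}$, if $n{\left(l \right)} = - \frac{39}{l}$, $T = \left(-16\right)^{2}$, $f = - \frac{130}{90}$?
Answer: $\frac{1458847}{1173170} \approx 1.2435$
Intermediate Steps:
$f = - \frac{13}{9}$ ($f = \left(-130\right) \frac{1}{90} = - \frac{13}{9} \approx -1.4444$)
$T = 256$
$\frac{T}{Y{\left(206 \right)}} + \frac{n{\left(f \right)}}{34170} = \frac{256}{206} + \frac{\left(-39\right) \frac{1}{- \frac{13}{9}}}{34170} = 256 \cdot \frac{1}{206} + \left(-39\right) \left(- \frac{9}{13}\right) \frac{1}{34170} = \frac{128}{103} + 27 \cdot \frac{1}{34170} = \frac{128}{103} + \frac{9}{11390} = \frac{1458847}{1173170}$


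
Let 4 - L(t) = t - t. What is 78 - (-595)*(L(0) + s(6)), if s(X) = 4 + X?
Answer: 8408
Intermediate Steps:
L(t) = 4 (L(t) = 4 - (t - t) = 4 - 1*0 = 4 + 0 = 4)
78 - (-595)*(L(0) + s(6)) = 78 - (-595)*(4 + (4 + 6)) = 78 - (-595)*(4 + 10) = 78 - (-595)*14 = 78 - 119*(-70) = 78 + 8330 = 8408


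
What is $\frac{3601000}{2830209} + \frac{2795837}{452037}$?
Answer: $\frac{3180196092311}{426453061911} \approx 7.4573$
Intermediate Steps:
$\frac{3601000}{2830209} + \frac{2795837}{452037} = \frac{3180196092311}{426453061911}$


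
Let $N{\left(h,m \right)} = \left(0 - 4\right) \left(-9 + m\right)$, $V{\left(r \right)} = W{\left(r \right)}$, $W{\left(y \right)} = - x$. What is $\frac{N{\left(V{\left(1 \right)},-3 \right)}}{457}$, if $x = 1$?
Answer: $\frac{48}{457} \approx 0.10503$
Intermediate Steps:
$W{\left(y \right)} = -1$ ($W{\left(y \right)} = \left(-1\right) 1 = -1$)
$V{\left(r \right)} = -1$
$N{\left(h,m \right)} = 36 - 4 m$ ($N{\left(h,m \right)} = - 4 \left(-9 + m\right) = 36 - 4 m$)
$\frac{N{\left(V{\left(1 \right)},-3 \right)}}{457} = \frac{36 - -12}{457} = \left(36 + 12\right) \frac{1}{457} = 48 \cdot \frac{1}{457} = \frac{48}{457}$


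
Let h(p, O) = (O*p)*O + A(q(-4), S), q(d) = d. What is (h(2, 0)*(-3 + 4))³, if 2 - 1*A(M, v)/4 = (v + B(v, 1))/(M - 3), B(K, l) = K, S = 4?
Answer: 681472/343 ≈ 1986.8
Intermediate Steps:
A(M, v) = 8 - 8*v/(-3 + M) (A(M, v) = 8 - 4*(v + v)/(M - 3) = 8 - 4*2*v/(-3 + M) = 8 - 8*v/(-3 + M))
h(p, O) = 88/7 + p*O² (h(p, O) = (O*p)*O + 8*(-3 - 4 - 1*4)/(-3 - 4) = p*O² + 8*(-3 - 4 - 4)/(-7) = p*O² + 8*(-⅐)*(-11) = p*O² + 88/7 = 88/7 + p*O²)
(h(2, 0)*(-3 + 4))³ = ((88/7 + 2*0²)*(-3 + 4))³ = ((88/7 + 2*0)*1)³ = ((88/7 + 0)*1)³ = ((88/7)*1)³ = (88/7)³ = 681472/343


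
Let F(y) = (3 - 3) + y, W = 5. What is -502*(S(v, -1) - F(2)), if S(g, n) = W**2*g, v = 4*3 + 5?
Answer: -212346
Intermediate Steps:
v = 17 (v = 12 + 5 = 17)
S(g, n) = 25*g (S(g, n) = 5**2*g = 25*g)
F(y) = y (F(y) = 0 + y = y)
-502*(S(v, -1) - F(2)) = -502*(25*17 - 1*2) = -502*(425 - 2) = -502*423 = -212346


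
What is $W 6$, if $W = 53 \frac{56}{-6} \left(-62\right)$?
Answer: $184016$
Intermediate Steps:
$W = \frac{92008}{3}$ ($W = 53 \cdot 56 \left(- \frac{1}{6}\right) \left(-62\right) = 53 \left(- \frac{28}{3}\right) \left(-62\right) = \left(- \frac{1484}{3}\right) \left(-62\right) = \frac{92008}{3} \approx 30669.0$)
$W 6 = \frac{92008}{3} \cdot 6 = 184016$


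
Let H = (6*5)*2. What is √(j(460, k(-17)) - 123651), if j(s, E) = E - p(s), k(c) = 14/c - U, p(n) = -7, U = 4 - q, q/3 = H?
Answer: I*√35682490/17 ≈ 351.38*I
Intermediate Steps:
H = 60 (H = 30*2 = 60)
q = 180 (q = 3*60 = 180)
U = -176 (U = 4 - 1*180 = 4 - 180 = -176)
k(c) = 176 + 14/c (k(c) = 14/c - 1*(-176) = 14/c + 176 = 176 + 14/c)
j(s, E) = 7 + E (j(s, E) = E - 1*(-7) = E + 7 = 7 + E)
√(j(460, k(-17)) - 123651) = √((7 + (176 + 14/(-17))) - 123651) = √((7 + (176 + 14*(-1/17))) - 123651) = √((7 + (176 - 14/17)) - 123651) = √((7 + 2978/17) - 123651) = √(3097/17 - 123651) = √(-2098970/17) = I*√35682490/17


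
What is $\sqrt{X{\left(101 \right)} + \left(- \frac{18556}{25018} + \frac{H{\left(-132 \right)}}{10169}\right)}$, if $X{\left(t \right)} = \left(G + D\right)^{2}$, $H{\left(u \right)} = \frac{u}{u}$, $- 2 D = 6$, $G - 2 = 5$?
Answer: $\frac{\sqrt{246893955848558123}}{127204021} \approx 3.9062$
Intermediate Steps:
$G = 7$ ($G = 2 + 5 = 7$)
$D = -3$ ($D = \left(- \frac{1}{2}\right) 6 = -3$)
$H{\left(u \right)} = 1$
$X{\left(t \right)} = 16$ ($X{\left(t \right)} = \left(7 - 3\right)^{2} = 4^{2} = 16$)
$\sqrt{X{\left(101 \right)} + \left(- \frac{18556}{25018} + \frac{H{\left(-132 \right)}}{10169}\right)} = \sqrt{16 + \left(- \frac{18556}{25018} + 1 \cdot \frac{1}{10169}\right)} = \sqrt{16 + \left(\left(-18556\right) \frac{1}{25018} + 1 \cdot \frac{1}{10169}\right)} = \sqrt{16 + \left(- \frac{9278}{12509} + \frac{1}{10169}\right)} = \sqrt{16 - \frac{94335473}{127204021}} = \sqrt{\frac{1940928863}{127204021}} = \frac{\sqrt{246893955848558123}}{127204021}$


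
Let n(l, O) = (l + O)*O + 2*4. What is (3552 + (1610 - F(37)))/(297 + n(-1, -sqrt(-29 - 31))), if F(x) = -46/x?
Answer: 9360960/444629 - 76416*I*sqrt(15)/444629 ≈ 21.053 - 0.66563*I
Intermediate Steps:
n(l, O) = 8 + O*(O + l) (n(l, O) = (O + l)*O + 8 = O*(O + l) + 8 = 8 + O*(O + l))
(3552 + (1610 - F(37)))/(297 + n(-1, -sqrt(-29 - 31))) = (3552 + (1610 - (-46)/37))/(297 + (8 + (-sqrt(-29 - 31))**2 - sqrt(-29 - 31)*(-1))) = (3552 + (1610 - (-46)/37))/(297 + (8 + (-sqrt(-60))**2 - sqrt(-60)*(-1))) = (3552 + (1610 - 1*(-46/37)))/(297 + (8 + (-2*I*sqrt(15))**2 - 2*I*sqrt(15)*(-1))) = (3552 + (1610 + 46/37))/(297 + (8 + (-2*I*sqrt(15))**2 - 2*I*sqrt(15)*(-1))) = (3552 + 59616/37)/(297 + (8 - 60 + 2*I*sqrt(15))) = 191040/(37*(297 + (-52 + 2*I*sqrt(15)))) = 191040/(37*(245 + 2*I*sqrt(15)))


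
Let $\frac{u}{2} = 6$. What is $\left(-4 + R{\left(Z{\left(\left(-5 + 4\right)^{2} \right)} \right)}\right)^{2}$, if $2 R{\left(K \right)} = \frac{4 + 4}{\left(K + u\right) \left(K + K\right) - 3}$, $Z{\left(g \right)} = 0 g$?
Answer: $\frac{256}{9} \approx 28.444$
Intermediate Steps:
$u = 12$ ($u = 2 \cdot 6 = 12$)
$Z{\left(g \right)} = 0$
$R{\left(K \right)} = \frac{4}{-3 + 2 K \left(12 + K\right)}$ ($R{\left(K \right)} = \frac{\left(4 + 4\right) \frac{1}{\left(K + 12\right) \left(K + K\right) - 3}}{2} = \frac{8 \frac{1}{\left(12 + K\right) 2 K - 3}}{2} = \frac{8 \frac{1}{2 K \left(12 + K\right) - 3}}{2} = \frac{8 \frac{1}{-3 + 2 K \left(12 + K\right)}}{2} = \frac{4}{-3 + 2 K \left(12 + K\right)}$)
$\left(-4 + R{\left(Z{\left(\left(-5 + 4\right)^{2} \right)} \right)}\right)^{2} = \left(-4 + \frac{4}{-3 + 2 \cdot 0^{2} + 24 \cdot 0}\right)^{2} = \left(-4 + \frac{4}{-3 + 2 \cdot 0 + 0}\right)^{2} = \left(-4 + \frac{4}{-3 + 0 + 0}\right)^{2} = \left(-4 + \frac{4}{-3}\right)^{2} = \left(-4 + 4 \left(- \frac{1}{3}\right)\right)^{2} = \left(-4 - \frac{4}{3}\right)^{2} = \left(- \frac{16}{3}\right)^{2} = \frac{256}{9}$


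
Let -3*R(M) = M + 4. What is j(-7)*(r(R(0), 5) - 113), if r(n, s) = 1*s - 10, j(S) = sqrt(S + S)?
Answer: -118*I*sqrt(14) ≈ -441.52*I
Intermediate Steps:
R(M) = -4/3 - M/3 (R(M) = -(M + 4)/3 = -(4 + M)/3 = -4/3 - M/3)
j(S) = sqrt(2)*sqrt(S) (j(S) = sqrt(2*S) = sqrt(2)*sqrt(S))
r(n, s) = -10 + s (r(n, s) = s - 10 = -10 + s)
j(-7)*(r(R(0), 5) - 113) = (sqrt(2)*sqrt(-7))*((-10 + 5) - 113) = (sqrt(2)*(I*sqrt(7)))*(-5 - 113) = (I*sqrt(14))*(-118) = -118*I*sqrt(14)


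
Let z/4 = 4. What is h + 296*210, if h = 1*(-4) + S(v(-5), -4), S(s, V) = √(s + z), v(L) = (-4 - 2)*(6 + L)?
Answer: 62156 + √10 ≈ 62159.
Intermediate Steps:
z = 16 (z = 4*4 = 16)
v(L) = -36 - 6*L (v(L) = -6*(6 + L) = -36 - 6*L)
S(s, V) = √(16 + s) (S(s, V) = √(s + 16) = √(16 + s))
h = -4 + √10 (h = 1*(-4) + √(16 + (-36 - 6*(-5))) = -4 + √(16 + (-36 + 30)) = -4 + √(16 - 6) = -4 + √10 ≈ -0.83772)
h + 296*210 = (-4 + √10) + 296*210 = (-4 + √10) + 62160 = 62156 + √10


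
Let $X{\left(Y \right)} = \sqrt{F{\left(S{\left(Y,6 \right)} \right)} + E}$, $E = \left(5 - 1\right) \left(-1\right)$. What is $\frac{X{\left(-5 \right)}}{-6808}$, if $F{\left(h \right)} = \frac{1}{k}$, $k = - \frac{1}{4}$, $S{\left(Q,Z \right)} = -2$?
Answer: $- \frac{i \sqrt{2}}{3404} \approx - 0.00041546 i$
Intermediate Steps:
$k = - \frac{1}{4}$ ($k = \left(-1\right) \frac{1}{4} = - \frac{1}{4} \approx -0.25$)
$E = -4$ ($E = 4 \left(-1\right) = -4$)
$F{\left(h \right)} = -4$ ($F{\left(h \right)} = \frac{1}{- \frac{1}{4}} = -4$)
$X{\left(Y \right)} = 2 i \sqrt{2}$ ($X{\left(Y \right)} = \sqrt{-4 - 4} = \sqrt{-8} = 2 i \sqrt{2}$)
$\frac{X{\left(-5 \right)}}{-6808} = \frac{2 i \sqrt{2}}{-6808} = 2 i \sqrt{2} \left(- \frac{1}{6808}\right) = - \frac{i \sqrt{2}}{3404}$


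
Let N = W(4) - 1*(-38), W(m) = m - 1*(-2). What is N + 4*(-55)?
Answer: -176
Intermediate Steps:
W(m) = 2 + m (W(m) = m + 2 = 2 + m)
N = 44 (N = (2 + 4) - 1*(-38) = 6 + 38 = 44)
N + 4*(-55) = 44 + 4*(-55) = 44 - 220 = -176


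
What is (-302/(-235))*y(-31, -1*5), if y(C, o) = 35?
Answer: 2114/47 ≈ 44.979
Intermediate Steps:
(-302/(-235))*y(-31, -1*5) = -302/(-235)*35 = -302*(-1/235)*35 = (302/235)*35 = 2114/47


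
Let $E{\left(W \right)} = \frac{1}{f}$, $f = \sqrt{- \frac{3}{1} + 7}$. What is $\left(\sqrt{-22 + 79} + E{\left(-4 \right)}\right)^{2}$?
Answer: $\frac{229}{4} + \sqrt{57} \approx 64.8$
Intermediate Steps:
$f = 2$ ($f = \sqrt{\left(-3\right) 1 + 7} = \sqrt{-3 + 7} = \sqrt{4} = 2$)
$E{\left(W \right)} = \frac{1}{2}$
$\left(\sqrt{-22 + 79} + E{\left(-4 \right)}\right)^{2} = \left(\sqrt{-22 + 79} + \frac{1}{2}\right)^{2} = \left(\sqrt{57} + \frac{1}{2}\right)^{2} = \left(\frac{1}{2} + \sqrt{57}\right)^{2}$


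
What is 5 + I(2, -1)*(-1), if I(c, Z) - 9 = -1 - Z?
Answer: -4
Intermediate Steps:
I(c, Z) = 8 - Z (I(c, Z) = 9 + (-1 - Z) = 8 - Z)
5 + I(2, -1)*(-1) = 5 + (8 - 1*(-1))*(-1) = 5 + (8 + 1)*(-1) = 5 + 9*(-1) = 5 - 9 = -4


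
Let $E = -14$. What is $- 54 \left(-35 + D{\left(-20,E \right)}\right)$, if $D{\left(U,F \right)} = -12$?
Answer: $2538$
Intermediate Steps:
$- 54 \left(-35 + D{\left(-20,E \right)}\right) = - 54 \left(-35 - 12\right) = \left(-54\right) \left(-47\right) = 2538$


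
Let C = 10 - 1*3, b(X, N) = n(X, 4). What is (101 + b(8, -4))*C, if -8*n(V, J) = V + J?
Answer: 1393/2 ≈ 696.50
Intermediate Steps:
n(V, J) = -J/8 - V/8 (n(V, J) = -(V + J)/8 = -(J + V)/8 = -J/8 - V/8)
b(X, N) = -½ - X/8 (b(X, N) = -⅛*4 - X/8 = -½ - X/8)
C = 7 (C = 10 - 3 = 7)
(101 + b(8, -4))*C = (101 + (-½ - ⅛*8))*7 = (101 + (-½ - 1))*7 = (101 - 3/2)*7 = (199/2)*7 = 1393/2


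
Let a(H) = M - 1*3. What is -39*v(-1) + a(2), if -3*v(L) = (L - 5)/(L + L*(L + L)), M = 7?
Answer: -74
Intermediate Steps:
v(L) = -(-5 + L)/(3*(L + 2*L²)) (v(L) = -(L - 5)/(3*(L + L*(L + L))) = -(-5 + L)/(3*(L + L*(2*L))) = -(-5 + L)/(3*(L + 2*L²)))
a(H) = 4 (a(H) = 7 - 1*3 = 7 - 3 = 4)
-39*v(-1) + a(2) = -13*(5 - 1*(-1))/((-1)*(1 + 2*(-1))) + 4 = -13*(-1)*(5 + 1)/(1 - 2) + 4 = -13*(-1)*6/(-1) + 4 = -13*(-1)*(-1)*6 + 4 = -39*2 + 4 = -78 + 4 = -74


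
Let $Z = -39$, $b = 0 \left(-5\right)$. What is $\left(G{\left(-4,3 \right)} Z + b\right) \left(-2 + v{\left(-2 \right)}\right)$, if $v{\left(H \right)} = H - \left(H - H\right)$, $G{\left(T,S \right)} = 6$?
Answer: $936$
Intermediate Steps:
$b = 0$
$v{\left(H \right)} = H$ ($v{\left(H \right)} = H - 0 = H + 0 = H$)
$\left(G{\left(-4,3 \right)} Z + b\right) \left(-2 + v{\left(-2 \right)}\right) = \left(6 \left(-39\right) + 0\right) \left(-2 - 2\right) = \left(-234 + 0\right) \left(-4\right) = \left(-234\right) \left(-4\right) = 936$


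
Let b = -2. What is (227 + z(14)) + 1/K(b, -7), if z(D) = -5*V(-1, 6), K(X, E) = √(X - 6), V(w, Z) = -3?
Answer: 242 - I*√2/4 ≈ 242.0 - 0.35355*I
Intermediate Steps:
K(X, E) = √(-6 + X)
z(D) = 15 (z(D) = -5*(-3) = 15)
(227 + z(14)) + 1/K(b, -7) = (227 + 15) + 1/(√(-6 - 2)) = 242 + 1/(√(-8)) = 242 + 1/(2*I*√2) = 242 - I*√2/4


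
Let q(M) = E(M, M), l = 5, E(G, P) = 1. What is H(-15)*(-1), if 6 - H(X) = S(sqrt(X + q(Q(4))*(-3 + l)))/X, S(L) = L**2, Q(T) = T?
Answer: -77/15 ≈ -5.1333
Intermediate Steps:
q(M) = 1
H(X) = 6 - (2 + X)/X (H(X) = 6 - (sqrt(X + 1*(-3 + 5)))**2/X = 6 - (sqrt(X + 1*2))**2/X = 6 - (sqrt(X + 2))**2/X = 6 - (sqrt(2 + X))**2/X = 6 - (2 + X)/X)
H(-15)*(-1) = (5 - 2/(-15))*(-1) = (5 - 2*(-1/15))*(-1) = (5 + 2/15)*(-1) = (77/15)*(-1) = -77/15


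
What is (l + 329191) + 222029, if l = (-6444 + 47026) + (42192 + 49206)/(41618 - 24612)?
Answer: 5032138105/8503 ≈ 5.9181e+5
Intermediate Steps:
l = 345114445/8503 (l = 40582 + 91398/17006 = 40582 + 91398*(1/17006) = 40582 + 45699/8503 = 345114445/8503 ≈ 40587.)
(l + 329191) + 222029 = (345114445/8503 + 329191) + 222029 = 3144225518/8503 + 222029 = 5032138105/8503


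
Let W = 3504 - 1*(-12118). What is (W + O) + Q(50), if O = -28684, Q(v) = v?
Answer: -13012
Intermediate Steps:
W = 15622 (W = 3504 + 12118 = 15622)
(W + O) + Q(50) = (15622 - 28684) + 50 = -13062 + 50 = -13012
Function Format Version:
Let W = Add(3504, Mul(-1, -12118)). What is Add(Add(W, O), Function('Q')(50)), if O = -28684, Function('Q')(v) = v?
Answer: -13012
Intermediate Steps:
W = 15622 (W = Add(3504, 12118) = 15622)
Add(Add(W, O), Function('Q')(50)) = Add(Add(15622, -28684), 50) = Add(-13062, 50) = -13012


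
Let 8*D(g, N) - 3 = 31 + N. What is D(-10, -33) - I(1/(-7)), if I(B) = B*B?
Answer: 41/392 ≈ 0.10459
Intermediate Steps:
D(g, N) = 17/4 + N/8 (D(g, N) = 3/8 + (31 + N)/8 = 3/8 + (31/8 + N/8) = 17/4 + N/8)
I(B) = B²
D(-10, -33) - I(1/(-7)) = (17/4 + (⅛)*(-33)) - (1/(-7))² = (17/4 - 33/8) - (-⅐)² = ⅛ - 1*1/49 = ⅛ - 1/49 = 41/392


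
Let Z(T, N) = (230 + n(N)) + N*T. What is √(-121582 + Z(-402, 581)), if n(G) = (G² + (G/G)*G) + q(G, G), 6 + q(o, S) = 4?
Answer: I*√16774 ≈ 129.51*I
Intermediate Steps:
q(o, S) = -2 (q(o, S) = -6 + 4 = -2)
n(G) = -2 + G + G² (n(G) = (G² + (G/G)*G) - 2 = (G² + 1*G) - 2 = (G² + G) - 2 = (G + G²) - 2 = -2 + G + G²)
Z(T, N) = 228 + N + N² + N*T (Z(T, N) = (230 + (-2 + N + N²)) + N*T = (228 + N + N²) + N*T = 228 + N + N² + N*T)
√(-121582 + Z(-402, 581)) = √(-121582 + (228 + 581 + 581² + 581*(-402))) = √(-121582 + (228 + 581 + 337561 - 233562)) = √(-121582 + 104808) = √(-16774) = I*√16774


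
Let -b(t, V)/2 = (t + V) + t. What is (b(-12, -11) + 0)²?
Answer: 4900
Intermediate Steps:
b(t, V) = -4*t - 2*V (b(t, V) = -2*((t + V) + t) = -2*((V + t) + t) = -2*(V + 2*t) = -4*t - 2*V)
(b(-12, -11) + 0)² = ((-4*(-12) - 2*(-11)) + 0)² = ((48 + 22) + 0)² = (70 + 0)² = 70² = 4900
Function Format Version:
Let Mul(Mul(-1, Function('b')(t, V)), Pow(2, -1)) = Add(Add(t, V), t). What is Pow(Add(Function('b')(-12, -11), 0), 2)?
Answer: 4900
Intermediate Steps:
Function('b')(t, V) = Add(Mul(-4, t), Mul(-2, V)) (Function('b')(t, V) = Mul(-2, Add(Add(t, V), t)) = Mul(-2, Add(Add(V, t), t)) = Mul(-2, Add(V, Mul(2, t))) = Add(Mul(-4, t), Mul(-2, V)))
Pow(Add(Function('b')(-12, -11), 0), 2) = Pow(Add(Add(Mul(-4, -12), Mul(-2, -11)), 0), 2) = Pow(Add(Add(48, 22), 0), 2) = Pow(Add(70, 0), 2) = Pow(70, 2) = 4900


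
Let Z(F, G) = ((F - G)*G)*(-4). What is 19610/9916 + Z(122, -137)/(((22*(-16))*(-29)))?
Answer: 2715501/170984 ≈ 15.882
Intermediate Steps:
Z(F, G) = -4*G*(F - G) (Z(F, G) = (G*(F - G))*(-4) = -4*G*(F - G))
19610/9916 + Z(122, -137)/(((22*(-16))*(-29))) = 19610/9916 + (4*(-137)*(-137 - 1*122))/(((22*(-16))*(-29))) = 19610*(1/9916) + (4*(-137)*(-137 - 122))/((-352*(-29))) = 265/134 + (4*(-137)*(-259))/10208 = 265/134 + 141932*(1/10208) = 265/134 + 35483/2552 = 2715501/170984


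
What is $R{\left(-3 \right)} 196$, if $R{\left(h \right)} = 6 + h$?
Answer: $588$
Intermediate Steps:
$R{\left(-3 \right)} 196 = \left(6 - 3\right) 196 = 3 \cdot 196 = 588$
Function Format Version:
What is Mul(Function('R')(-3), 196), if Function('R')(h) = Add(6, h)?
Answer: 588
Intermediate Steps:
Mul(Function('R')(-3), 196) = Mul(Add(6, -3), 196) = Mul(3, 196) = 588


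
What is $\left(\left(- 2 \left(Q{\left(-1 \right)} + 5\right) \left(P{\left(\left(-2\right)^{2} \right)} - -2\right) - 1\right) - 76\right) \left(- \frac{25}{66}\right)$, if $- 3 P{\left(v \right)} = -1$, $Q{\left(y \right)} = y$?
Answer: $\frac{7175}{198} \approx 36.237$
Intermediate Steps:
$P{\left(v \right)} = \frac{1}{3}$ ($P{\left(v \right)} = \left(- \frac{1}{3}\right) \left(-1\right) = \frac{1}{3}$)
$\left(\left(- 2 \left(Q{\left(-1 \right)} + 5\right) \left(P{\left(\left(-2\right)^{2} \right)} - -2\right) - 1\right) - 76\right) \left(- \frac{25}{66}\right) = \left(\left(- 2 \left(-1 + 5\right) \left(\frac{1}{3} - -2\right) - 1\right) - 76\right) \left(- \frac{25}{66}\right) = \left(\left(\left(-2\right) 4 \left(\frac{1}{3} + 2\right) - 1\right) - 76\right) \left(\left(-25\right) \frac{1}{66}\right) = \left(\left(\left(-8\right) \frac{7}{3} - 1\right) - 76\right) \left(- \frac{25}{66}\right) = \left(\left(- \frac{56}{3} - 1\right) - 76\right) \left(- \frac{25}{66}\right) = \left(- \frac{59}{3} - 76\right) \left(- \frac{25}{66}\right) = \left(- \frac{287}{3}\right) \left(- \frac{25}{66}\right) = \frac{7175}{198}$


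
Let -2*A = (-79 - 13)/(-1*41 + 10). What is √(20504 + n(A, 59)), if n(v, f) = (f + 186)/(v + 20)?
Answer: √137957866/82 ≈ 143.24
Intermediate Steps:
A = -46/31 (A = -(-79 - 13)/(2*(-1*41 + 10)) = -(-46)/(-41 + 10) = -(-46)/(-31) = -(-46)*(-1)/31 = -½*92/31 = -46/31 ≈ -1.4839)
n(v, f) = (186 + f)/(20 + v)
√(20504 + n(A, 59)) = √(20504 + (186 + 59)/(20 - 46/31)) = √(20504 + 245/(574/31)) = √(20504 + (31/574)*245) = √(20504 + 1085/82) = √(1682413/82) = √137957866/82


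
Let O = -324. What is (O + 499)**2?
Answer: 30625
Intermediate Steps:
(O + 499)**2 = (-324 + 499)**2 = 175**2 = 30625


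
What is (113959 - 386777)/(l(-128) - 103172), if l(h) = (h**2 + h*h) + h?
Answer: 19487/5038 ≈ 3.8680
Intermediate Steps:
l(h) = h + 2*h**2 (l(h) = (h**2 + h**2) + h = 2*h**2 + h = h + 2*h**2)
(113959 - 386777)/(l(-128) - 103172) = (113959 - 386777)/(-128*(1 + 2*(-128)) - 103172) = -272818/(-128*(1 - 256) - 103172) = -272818/(-128*(-255) - 103172) = -272818/(32640 - 103172) = -272818/(-70532) = -272818*(-1/70532) = 19487/5038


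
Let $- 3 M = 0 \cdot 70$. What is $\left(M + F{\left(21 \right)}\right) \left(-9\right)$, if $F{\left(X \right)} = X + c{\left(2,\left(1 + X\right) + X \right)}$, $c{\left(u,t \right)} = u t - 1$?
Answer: $-954$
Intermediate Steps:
$c{\left(u,t \right)} = -1 + t u$ ($c{\left(u,t \right)} = t u - 1 = -1 + t u$)
$F{\left(X \right)} = 1 + 5 X$ ($F{\left(X \right)} = X + \left(-1 + \left(\left(1 + X\right) + X\right) 2\right) = X + \left(-1 + \left(1 + 2 X\right) 2\right) = X + \left(-1 + \left(2 + 4 X\right)\right) = X + \left(1 + 4 X\right) = 1 + 5 X$)
$M = 0$ ($M = - \frac{0 \cdot 70}{3} = \left(- \frac{1}{3}\right) 0 = 0$)
$\left(M + F{\left(21 \right)}\right) \left(-9\right) = \left(0 + \left(1 + 5 \cdot 21\right)\right) \left(-9\right) = \left(0 + \left(1 + 105\right)\right) \left(-9\right) = \left(0 + 106\right) \left(-9\right) = 106 \left(-9\right) = -954$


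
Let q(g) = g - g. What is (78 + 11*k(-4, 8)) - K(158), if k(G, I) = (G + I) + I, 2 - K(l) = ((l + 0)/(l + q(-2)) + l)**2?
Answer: 25489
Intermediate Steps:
q(g) = 0
K(l) = 2 - (1 + l)**2 (K(l) = 2 - ((l + 0)/(l + 0) + l)**2 = 2 - (l/l + l)**2 = 2 - (1 + l)**2)
k(G, I) = G + 2*I
(78 + 11*k(-4, 8)) - K(158) = (78 + 11*(-4 + 2*8)) - (2 - (1 + 158)**2) = (78 + 11*(-4 + 16)) - (2 - 1*159**2) = (78 + 11*12) - (2 - 1*25281) = (78 + 132) - (2 - 25281) = 210 - 1*(-25279) = 210 + 25279 = 25489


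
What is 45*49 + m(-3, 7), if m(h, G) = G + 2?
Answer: 2214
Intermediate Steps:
m(h, G) = 2 + G
45*49 + m(-3, 7) = 45*49 + (2 + 7) = 2205 + 9 = 2214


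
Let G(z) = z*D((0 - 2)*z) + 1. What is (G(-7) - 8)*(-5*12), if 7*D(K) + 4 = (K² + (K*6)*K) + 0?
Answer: 82500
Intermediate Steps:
D(K) = -4/7 + K² (D(K) = -4/7 + ((K² + (K*6)*K) + 0)/7 = -4/7 + ((K² + (6*K)*K) + 0)/7 = -4/7 + ((K² + 6*K²) + 0)/7 = -4/7 + (7*K² + 0)/7 = -4/7 + (7*K²)/7 = -4/7 + K²)
G(z) = 1 + z*(-4/7 + 4*z²) (G(z) = z*(-4/7 + ((0 - 2)*z)²) + 1 = z*(-4/7 + (-2*z)²) + 1 = z*(-4/7 + 4*z²) + 1 = 1 + z*(-4/7 + 4*z²))
(G(-7) - 8)*(-5*12) = ((1 + 4*(-7)³ - 4/7*(-7)) - 8)*(-5*12) = ((1 + 4*(-343) + 4) - 8)*(-60) = ((1 - 1372 + 4) - 8)*(-60) = (-1367 - 8)*(-60) = -1375*(-60) = 82500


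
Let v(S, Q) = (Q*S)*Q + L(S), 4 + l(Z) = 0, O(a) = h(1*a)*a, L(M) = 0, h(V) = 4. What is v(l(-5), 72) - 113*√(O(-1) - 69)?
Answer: -20736 - 113*I*√73 ≈ -20736.0 - 965.47*I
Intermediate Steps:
O(a) = 4*a
l(Z) = -4 (l(Z) = -4 + 0 = -4)
v(S, Q) = S*Q² (v(S, Q) = (Q*S)*Q + 0 = S*Q² + 0 = S*Q²)
v(l(-5), 72) - 113*√(O(-1) - 69) = -4*72² - 113*√(4*(-1) - 69) = -4*5184 - 113*√(-4 - 69) = -20736 - 113*I*√73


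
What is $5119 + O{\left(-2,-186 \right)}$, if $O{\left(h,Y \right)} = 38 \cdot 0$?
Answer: $5119$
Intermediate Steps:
$O{\left(h,Y \right)} = 0$
$5119 + O{\left(-2,-186 \right)} = 5119 + 0 = 5119$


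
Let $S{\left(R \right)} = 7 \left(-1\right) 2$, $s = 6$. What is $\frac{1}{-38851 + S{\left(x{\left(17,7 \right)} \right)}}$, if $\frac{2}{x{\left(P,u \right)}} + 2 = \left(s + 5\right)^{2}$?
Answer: $- \frac{1}{38865} \approx -2.573 \cdot 10^{-5}$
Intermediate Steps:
$x{\left(P,u \right)} = \frac{2}{119}$ ($x{\left(P,u \right)} = \frac{2}{-2 + \left(6 + 5\right)^{2}} = \frac{2}{-2 + 11^{2}} = \frac{2}{-2 + 121} = \frac{2}{119}$)
$S{\left(R \right)} = -14$ ($S{\left(R \right)} = \left(-7\right) 2 = -14$)
$\frac{1}{-38851 + S{\left(x{\left(17,7 \right)} \right)}} = \frac{1}{-38851 - 14} = \frac{1}{-38865} = - \frac{1}{38865}$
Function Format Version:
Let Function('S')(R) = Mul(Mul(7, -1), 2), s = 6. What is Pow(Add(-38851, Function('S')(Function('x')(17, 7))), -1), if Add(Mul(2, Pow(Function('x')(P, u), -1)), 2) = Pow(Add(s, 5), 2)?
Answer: Rational(-1, 38865) ≈ -2.5730e-5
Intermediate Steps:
Function('x')(P, u) = Rational(2, 119) (Function('x')(P, u) = Mul(2, Pow(Add(-2, Pow(Add(6, 5), 2)), -1)) = Mul(2, Pow(Add(-2, Pow(11, 2)), -1)) = Mul(2, Pow(Add(-2, 121), -1)) = Mul(2, Pow(119, -1)) = Mul(2, Rational(1, 119)) = Rational(2, 119))
Function('S')(R) = -14 (Function('S')(R) = Mul(-7, 2) = -14)
Pow(Add(-38851, Function('S')(Function('x')(17, 7))), -1) = Pow(Add(-38851, -14), -1) = Pow(-38865, -1) = Rational(-1, 38865)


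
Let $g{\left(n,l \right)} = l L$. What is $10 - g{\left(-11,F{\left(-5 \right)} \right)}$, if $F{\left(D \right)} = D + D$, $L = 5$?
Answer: $60$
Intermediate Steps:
$F{\left(D \right)} = 2 D$
$g{\left(n,l \right)} = 5 l$ ($g{\left(n,l \right)} = l 5 = 5 l$)
$10 - g{\left(-11,F{\left(-5 \right)} \right)} = 10 - 5 \cdot 2 \left(-5\right) = 10 - 5 \left(-10\right) = 10 - -50 = 10 + 50 = 60$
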